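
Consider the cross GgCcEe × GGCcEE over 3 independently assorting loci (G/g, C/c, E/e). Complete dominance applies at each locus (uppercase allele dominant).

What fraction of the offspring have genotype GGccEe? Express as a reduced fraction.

GgCcEe gametes: GCE×1, GCe×1, GcE×1, Gce×1, gCE×1, gCe×1, gcE×1, gce×1
GGCcEE gametes: GCE×4, GcE×4
GgCcEe×GGCcEE grid (8·8=64): GGCCEE=4 GGCCEe=4 GGCcEE=8 GGCcEe=8 GGccEE=4 GGccEe=4 GgCCEE=4 GgCCEe=4 GgCcEE=8 GgCcEe=8 GgccEE=4 GgccEe=4
GGccEe hits 4/64; gcd=4; 4÷4/64÷4 = 1/16

P(GGccEe) = 1/16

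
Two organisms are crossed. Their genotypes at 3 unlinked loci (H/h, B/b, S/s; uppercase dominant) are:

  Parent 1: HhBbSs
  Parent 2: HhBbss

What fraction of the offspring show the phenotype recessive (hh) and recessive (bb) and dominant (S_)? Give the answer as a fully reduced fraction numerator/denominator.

HhBbSs gametes: HBS×1, HBs×1, HbS×1, Hbs×1, hBS×1, hBs×1, hbS×1, hbs×1
HhBbss gametes: HBs×2, Hbs×2, hBs×2, hbs×2
HhBbSs×HhBbss grid (8·8=64): HHBBSs=2 HHBBss=2 HHBbSs=4 HHBbss=4 HHbbSs=2 HHbbss=2 HhBBSs=4 HhBBss=4 HhBbSs=8 HhBbss=8 HhbbSs=4 Hhbbss=4 hhBBSs=2 hhBBss=2 hhBbSs=4 hhBbss=4 hhbbSs=2 hhbbss=2
hh bb S_ hits 2/64; gcd=2; 2÷2/64÷2 = 1/32

P(hh bb S_) = 1/32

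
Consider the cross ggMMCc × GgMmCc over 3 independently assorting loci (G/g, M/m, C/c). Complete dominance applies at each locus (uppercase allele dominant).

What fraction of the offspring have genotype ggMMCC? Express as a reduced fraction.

P(ggMMCC) = 1/16

ggMMCc gametes: gMC×4, gMc×4
GgMmCc gametes: GMC×1, GMc×1, GmC×1, Gmc×1, gMC×1, gMc×1, gmC×1, gmc×1
ggMMCc×GgMmCc grid (8·8=64): GgMMCC=4 GgMMCc=8 GgMMcc=4 GgMmCC=4 GgMmCc=8 GgMmcc=4 ggMMCC=4 ggMMCc=8 ggMMcc=4 ggMmCC=4 ggMmCc=8 ggMmcc=4
ggMMCC hits 4/64; gcd=4; 4÷4/64÷4 = 1/16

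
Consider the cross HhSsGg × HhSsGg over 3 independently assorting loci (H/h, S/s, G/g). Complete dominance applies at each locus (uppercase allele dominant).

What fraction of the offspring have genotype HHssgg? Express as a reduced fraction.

HhSsGg gametes: HSG×1, HSg×1, HsG×1, Hsg×1, hSG×1, hSg×1, hsG×1, hsg×1
HhSsGg gametes: HSG×1, HSg×1, HsG×1, Hsg×1, hSG×1, hSg×1, hsG×1, hsg×1
HhSsGg×HhSsGg grid (8·8=64): HHSSGG=1 HHSSGg=2 HHSSgg=1 HHSsGG=2 HHSsGg=4 HHSsgg=2 HHssGG=1 HHssGg=2 HHssgg=1 HhSSGG=2 HhSSGg=4 HhSSgg=2 HhSsGG=4 HhSsGg=8 HhSsgg=4 HhssGG=2 HhssGg=4 Hhssgg=2 hhSSGG=1 hhSSGg=2 hhSSgg=1 hhSsGG=2 hhSsGg=4 hhSsgg=2 hhssGG=1 hhssGg=2 hhssgg=1
HHssgg hits 1/64; gcd=1; 1÷1/64÷1 = 1/64

P(HHssgg) = 1/64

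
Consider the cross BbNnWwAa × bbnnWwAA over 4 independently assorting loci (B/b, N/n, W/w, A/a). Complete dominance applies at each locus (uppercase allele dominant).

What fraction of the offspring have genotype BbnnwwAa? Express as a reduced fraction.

P(BbnnwwAa) = 1/32

BbNnWwAa gametes: BNWA×1, BNWa×1, BNwA×1, BNwa×1, BnWA×1, BnWa×1, BnwA×1, Bnwa×1, bNWA×1, bNWa×1, bNwA×1, bNwa×1, bnWA×1, bnWa×1, bnwA×1, bnwa×1
bbnnWwAA gametes: bnWA×8, bnwA×8
BbNnWwAa×bbnnWwAA grid (16·16=256): BbNnWWAA=8 BbNnWWAa=8 BbNnWwAA=16 BbNnWwAa=16 BbNnwwAA=8 BbNnwwAa=8 BbnnWWAA=8 BbnnWWAa=8 BbnnWwAA=16 BbnnWwAa=16 BbnnwwAA=8 BbnnwwAa=8 bbNnWWAA=8 bbNnWWAa=8 bbNnWwAA=16 bbNnWwAa=16 bbNnwwAA=8 bbNnwwAa=8 bbnnWWAA=8 bbnnWWAa=8 bbnnWwAA=16 bbnnWwAa=16 bbnnwwAA=8 bbnnwwAa=8
BbnnwwAa hits 8/256; gcd=8; 8÷8/256÷8 = 1/32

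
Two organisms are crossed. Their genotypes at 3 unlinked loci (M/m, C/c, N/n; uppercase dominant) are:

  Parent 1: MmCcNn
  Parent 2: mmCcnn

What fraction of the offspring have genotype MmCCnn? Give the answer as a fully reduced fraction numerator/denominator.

MmCcNn gametes: MCN×1, MCn×1, McN×1, Mcn×1, mCN×1, mCn×1, mcN×1, mcn×1
mmCcnn gametes: mCn×4, mcn×4
MmCcNn×mmCcnn grid (8·8=64): MmCCNn=4 MmCCnn=4 MmCcNn=8 MmCcnn=8 MmccNn=4 Mmccnn=4 mmCCNn=4 mmCCnn=4 mmCcNn=8 mmCcnn=8 mmccNn=4 mmccnn=4
MmCCnn hits 4/64; gcd=4; 4÷4/64÷4 = 1/16

P(MmCCnn) = 1/16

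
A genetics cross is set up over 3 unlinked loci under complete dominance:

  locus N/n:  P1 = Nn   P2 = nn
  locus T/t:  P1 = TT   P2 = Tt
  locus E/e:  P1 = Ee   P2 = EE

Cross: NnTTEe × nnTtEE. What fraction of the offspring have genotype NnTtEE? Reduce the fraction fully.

P(NnTtEE) = 1/8

NnTTEe gametes: NTE×2, NTe×2, nTE×2, nTe×2
nnTtEE gametes: nTE×4, ntE×4
NnTTEe×nnTtEE grid (8·8=64): NnTTEE=8 NnTTEe=8 NnTtEE=8 NnTtEe=8 nnTTEE=8 nnTTEe=8 nnTtEE=8 nnTtEe=8
NnTtEE hits 8/64; gcd=8; 8÷8/64÷8 = 1/8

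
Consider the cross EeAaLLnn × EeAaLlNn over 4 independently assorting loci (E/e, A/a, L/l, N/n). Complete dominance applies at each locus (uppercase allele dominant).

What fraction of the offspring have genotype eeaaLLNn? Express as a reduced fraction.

EeAaLLnn gametes: EALn×4, EaLn×4, eALn×4, eaLn×4
EeAaLlNn gametes: EALN×1, EALn×1, EAlN×1, EAln×1, EaLN×1, EaLn×1, EalN×1, Ealn×1, eALN×1, eALn×1, eAlN×1, eAln×1, eaLN×1, eaLn×1, ealN×1, ealn×1
EeAaLLnn×EeAaLlNn grid (16·16=256): EEAALLNn=4 EEAALLnn=4 EEAALlNn=4 EEAALlnn=4 EEAaLLNn=8 EEAaLLnn=8 EEAaLlNn=8 EEAaLlnn=8 EEaaLLNn=4 EEaaLLnn=4 EEaaLlNn=4 EEaaLlnn=4 EeAALLNn=8 EeAALLnn=8 EeAALlNn=8 EeAALlnn=8 EeAaLLNn=16 EeAaLLnn=16 EeAaLlNn=16 EeAaLlnn=16 EeaaLLNn=8 EeaaLLnn=8 EeaaLlNn=8 EeaaLlnn=8 eeAALLNn=4 eeAALLnn=4 eeAALlNn=4 eeAALlnn=4 eeAaLLNn=8 eeAaLLnn=8 eeAaLlNn=8 eeAaLlnn=8 eeaaLLNn=4 eeaaLLnn=4 eeaaLlNn=4 eeaaLlnn=4
eeaaLLNn hits 4/256; gcd=4; 4÷4/256÷4 = 1/64

P(eeaaLLNn) = 1/64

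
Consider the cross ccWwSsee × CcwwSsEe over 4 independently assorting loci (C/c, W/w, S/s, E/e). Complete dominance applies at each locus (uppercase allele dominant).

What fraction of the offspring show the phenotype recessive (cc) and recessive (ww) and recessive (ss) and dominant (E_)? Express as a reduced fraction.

P(cc ww ss E_) = 1/32

ccWwSsee gametes: cWSe×4, cWse×4, cwSe×4, cwse×4
CcwwSsEe gametes: CwSE×2, CwSe×2, CwsE×2, Cwse×2, cwSE×2, cwSe×2, cwsE×2, cwse×2
ccWwSsee×CcwwSsEe grid (16·16=256): CcWwSSEe=8 CcWwSSee=8 CcWwSsEe=16 CcWwSsee=16 CcWwssEe=8 CcWwssee=8 CcwwSSEe=8 CcwwSSee=8 CcwwSsEe=16 CcwwSsee=16 CcwwssEe=8 Ccwwssee=8 ccWwSSEe=8 ccWwSSee=8 ccWwSsEe=16 ccWwSsee=16 ccWwssEe=8 ccWwssee=8 ccwwSSEe=8 ccwwSSee=8 ccwwSsEe=16 ccwwSsee=16 ccwwssEe=8 ccwwssee=8
cc ww ss E_ hits 8/256; gcd=8; 8÷8/256÷8 = 1/32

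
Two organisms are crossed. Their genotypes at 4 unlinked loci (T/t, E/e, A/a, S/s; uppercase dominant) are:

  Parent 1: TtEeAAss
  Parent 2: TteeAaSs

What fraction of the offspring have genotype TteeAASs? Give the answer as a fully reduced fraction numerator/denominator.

TtEeAAss gametes: TEAs×4, TeAs×4, tEAs×4, teAs×4
TteeAaSs gametes: TeAS×2, TeAs×2, TeaS×2, Teas×2, teAS×2, teAs×2, teaS×2, teas×2
TtEeAAss×TteeAaSs grid (16·16=256): TTEeAASs=8 TTEeAAss=8 TTEeAaSs=8 TTEeAass=8 TTeeAASs=8 TTeeAAss=8 TTeeAaSs=8 TTeeAass=8 TtEeAASs=16 TtEeAAss=16 TtEeAaSs=16 TtEeAass=16 TteeAASs=16 TteeAAss=16 TteeAaSs=16 TteeAass=16 ttEeAASs=8 ttEeAAss=8 ttEeAaSs=8 ttEeAass=8 tteeAASs=8 tteeAAss=8 tteeAaSs=8 tteeAass=8
TteeAASs hits 16/256; gcd=16; 16÷16/256÷16 = 1/16

P(TteeAASs) = 1/16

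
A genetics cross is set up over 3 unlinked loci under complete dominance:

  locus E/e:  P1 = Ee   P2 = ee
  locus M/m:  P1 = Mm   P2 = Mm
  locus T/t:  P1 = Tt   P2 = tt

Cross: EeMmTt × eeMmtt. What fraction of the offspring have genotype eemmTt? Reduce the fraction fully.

P(eemmTt) = 1/16

EeMmTt gametes: EMT×1, EMt×1, EmT×1, Emt×1, eMT×1, eMt×1, emT×1, emt×1
eeMmtt gametes: eMt×4, emt×4
EeMmTt×eeMmtt grid (8·8=64): EeMMTt=4 EeMMtt=4 EeMmTt=8 EeMmtt=8 EemmTt=4 Eemmtt=4 eeMMTt=4 eeMMtt=4 eeMmTt=8 eeMmtt=8 eemmTt=4 eemmtt=4
eemmTt hits 4/64; gcd=4; 4÷4/64÷4 = 1/16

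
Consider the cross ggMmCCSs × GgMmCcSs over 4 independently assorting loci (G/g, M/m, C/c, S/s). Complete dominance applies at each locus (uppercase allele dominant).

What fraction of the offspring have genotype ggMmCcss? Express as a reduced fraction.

P(ggMmCcss) = 1/32

ggMmCCSs gametes: gMCS×4, gMCs×4, gmCS×4, gmCs×4
GgMmCcSs gametes: GMCS×1, GMCs×1, GMcS×1, GMcs×1, GmCS×1, GmCs×1, GmcS×1, Gmcs×1, gMCS×1, gMCs×1, gMcS×1, gMcs×1, gmCS×1, gmCs×1, gmcS×1, gmcs×1
ggMmCCSs×GgMmCcSs grid (16·16=256): GgMMCCSS=4 GgMMCCSs=8 GgMMCCss=4 GgMMCcSS=4 GgMMCcSs=8 GgMMCcss=4 GgMmCCSS=8 GgMmCCSs=16 GgMmCCss=8 GgMmCcSS=8 GgMmCcSs=16 GgMmCcss=8 GgmmCCSS=4 GgmmCCSs=8 GgmmCCss=4 GgmmCcSS=4 GgmmCcSs=8 GgmmCcss=4 ggMMCCSS=4 ggMMCCSs=8 ggMMCCss=4 ggMMCcSS=4 ggMMCcSs=8 ggMMCcss=4 ggMmCCSS=8 ggMmCCSs=16 ggMmCCss=8 ggMmCcSS=8 ggMmCcSs=16 ggMmCcss=8 ggmmCCSS=4 ggmmCCSs=8 ggmmCCss=4 ggmmCcSS=4 ggmmCcSs=8 ggmmCcss=4
ggMmCcss hits 8/256; gcd=8; 8÷8/256÷8 = 1/32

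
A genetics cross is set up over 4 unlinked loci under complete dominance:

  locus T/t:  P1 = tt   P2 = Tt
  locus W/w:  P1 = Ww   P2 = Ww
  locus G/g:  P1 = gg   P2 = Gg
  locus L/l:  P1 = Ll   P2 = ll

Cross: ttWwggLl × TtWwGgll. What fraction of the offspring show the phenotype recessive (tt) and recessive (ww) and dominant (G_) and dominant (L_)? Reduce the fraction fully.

ttWwggLl gametes: tWgL×4, tWgl×4, twgL×4, twgl×4
TtWwGgll gametes: TWGl×2, TWgl×2, TwGl×2, Twgl×2, tWGl×2, tWgl×2, twGl×2, twgl×2
ttWwggLl×TtWwGgll grid (16·16=256): TtWWGgLl=8 TtWWGgll=8 TtWWggLl=8 TtWWggll=8 TtWwGgLl=16 TtWwGgll=16 TtWwggLl=16 TtWwggll=16 TtwwGgLl=8 TtwwGgll=8 TtwwggLl=8 Ttwwggll=8 ttWWGgLl=8 ttWWGgll=8 ttWWggLl=8 ttWWggll=8 ttWwGgLl=16 ttWwGgll=16 ttWwggLl=16 ttWwggll=16 ttwwGgLl=8 ttwwGgll=8 ttwwggLl=8 ttwwggll=8
tt ww G_ L_ hits 8/256; gcd=8; 8÷8/256÷8 = 1/32

P(tt ww G_ L_) = 1/32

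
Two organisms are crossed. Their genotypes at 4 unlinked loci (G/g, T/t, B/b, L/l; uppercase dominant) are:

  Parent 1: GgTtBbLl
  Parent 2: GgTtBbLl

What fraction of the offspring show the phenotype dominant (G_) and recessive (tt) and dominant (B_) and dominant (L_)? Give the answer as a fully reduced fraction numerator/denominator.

P(G_ tt B_ L_) = 27/256

GgTtBbLl gametes: GTBL×1, GTBl×1, GTbL×1, GTbl×1, GtBL×1, GtBl×1, GtbL×1, Gtbl×1, gTBL×1, gTBl×1, gTbL×1, gTbl×1, gtBL×1, gtBl×1, gtbL×1, gtbl×1
GgTtBbLl gametes: GTBL×1, GTBl×1, GTbL×1, GTbl×1, GtBL×1, GtBl×1, GtbL×1, Gtbl×1, gTBL×1, gTBl×1, gTbL×1, gTbl×1, gtBL×1, gtBl×1, gtbL×1, gtbl×1
GgTtBbLl×GgTtBbLl grid (16·16=256): GGTTBBLL=1 GGTTBBLl=2 GGTTBBll=1 GGTTBbLL=2 GGTTBbLl=4 GGTTBbll=2 GGTTbbLL=1 GGTTbbLl=2 GGTTbbll=1 GGTtBBLL=2 GGTtBBLl=4 GGTtBBll=2 GGTtBbLL=4 GGTtBbLl=8 GGTtBbll=4 GGTtbbLL=2 GGTtbbLl=4 GGTtbbll=2 GGttBBLL=1 GGttBBLl=2 GGttBBll=1 GGttBbLL=2 GGttBbLl=4 GGttBbll=2 GGttbbLL=1 GGttbbLl=2 GGttbbll=1 GgTTBBLL=2 GgTTBBLl=4 GgTTBBll=2 GgTTBbLL=4 GgTTBbLl=8 GgTTBbll=4 GgTTbbLL=2 GgTTbbLl=4 GgTTbbll=2 GgTtBBLL=4 GgTtBBLl=8 GgTtBBll=4 GgTtBbLL=8 GgTtBbLl=16 GgTtBbll=8 GgTtbbLL=4 GgTtbbLl=8 GgTtbbll=4 GgttBBLL=2 GgttBBLl=4 GgttBBll=2 GgttBbLL=4 GgttBbLl=8 GgttBbll=4 GgttbbLL=2 GgttbbLl=4 Ggttbbll=2 ggTTBBLL=1 ggTTBBLl=2 ggTTBBll=1 ggTTBbLL=2 ggTTBbLl=4 ggTTBbll=2 ggTTbbLL=1 ggTTbbLl=2 ggTTbbll=1 ggTtBBLL=2 ggTtBBLl=4 ggTtBBll=2 ggTtBbLL=4 ggTtBbLl=8 ggTtBbll=4 ggTtbbLL=2 ggTtbbLl=4 ggTtbbll=2 ggttBBLL=1 ggttBBLl=2 ggttBBll=1 ggttBbLL=2 ggttBbLl=4 ggttBbll=2 ggttbbLL=1 ggttbbLl=2 ggttbbll=1
G_ tt B_ L_ hits 27/256; gcd=1; 27÷1/256÷1 = 27/256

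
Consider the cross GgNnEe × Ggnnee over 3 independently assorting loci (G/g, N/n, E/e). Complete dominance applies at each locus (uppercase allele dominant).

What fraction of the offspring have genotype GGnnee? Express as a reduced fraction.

GgNnEe gametes: GNE×1, GNe×1, GnE×1, Gne×1, gNE×1, gNe×1, gnE×1, gne×1
Ggnnee gametes: Gne×4, gne×4
GgNnEe×Ggnnee grid (8·8=64): GGNnEe=4 GGNnee=4 GGnnEe=4 GGnnee=4 GgNnEe=8 GgNnee=8 GgnnEe=8 Ggnnee=8 ggNnEe=4 ggNnee=4 ggnnEe=4 ggnnee=4
GGnnee hits 4/64; gcd=4; 4÷4/64÷4 = 1/16

P(GGnnee) = 1/16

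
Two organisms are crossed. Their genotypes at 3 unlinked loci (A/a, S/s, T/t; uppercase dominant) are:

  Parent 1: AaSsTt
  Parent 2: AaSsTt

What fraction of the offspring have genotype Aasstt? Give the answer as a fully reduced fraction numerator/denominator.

AaSsTt gametes: AST×1, ASt×1, AsT×1, Ast×1, aST×1, aSt×1, asT×1, ast×1
AaSsTt gametes: AST×1, ASt×1, AsT×1, Ast×1, aST×1, aSt×1, asT×1, ast×1
AaSsTt×AaSsTt grid (8·8=64): AASSTT=1 AASSTt=2 AASStt=1 AASsTT=2 AASsTt=4 AASstt=2 AAssTT=1 AAssTt=2 AAsstt=1 AaSSTT=2 AaSSTt=4 AaSStt=2 AaSsTT=4 AaSsTt=8 AaSstt=4 AassTT=2 AassTt=4 Aasstt=2 aaSSTT=1 aaSSTt=2 aaSStt=1 aaSsTT=2 aaSsTt=4 aaSstt=2 aassTT=1 aassTt=2 aasstt=1
Aasstt hits 2/64; gcd=2; 2÷2/64÷2 = 1/32

P(Aasstt) = 1/32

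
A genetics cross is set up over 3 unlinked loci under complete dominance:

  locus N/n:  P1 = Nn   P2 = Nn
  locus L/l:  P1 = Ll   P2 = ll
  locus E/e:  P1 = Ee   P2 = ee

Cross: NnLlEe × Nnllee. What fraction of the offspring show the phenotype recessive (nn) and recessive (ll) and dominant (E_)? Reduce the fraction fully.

P(nn ll E_) = 1/16

NnLlEe gametes: NLE×1, NLe×1, NlE×1, Nle×1, nLE×1, nLe×1, nlE×1, nle×1
Nnllee gametes: Nle×4, nle×4
NnLlEe×Nnllee grid (8·8=64): NNLlEe=4 NNLlee=4 NNllEe=4 NNllee=4 NnLlEe=8 NnLlee=8 NnllEe=8 Nnllee=8 nnLlEe=4 nnLlee=4 nnllEe=4 nnllee=4
nn ll E_ hits 4/64; gcd=4; 4÷4/64÷4 = 1/16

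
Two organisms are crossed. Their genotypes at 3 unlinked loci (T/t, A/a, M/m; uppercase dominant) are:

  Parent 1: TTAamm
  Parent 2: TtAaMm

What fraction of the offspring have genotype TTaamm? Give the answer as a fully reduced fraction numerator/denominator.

TTAamm gametes: TAm×4, Tam×4
TtAaMm gametes: TAM×1, TAm×1, TaM×1, Tam×1, tAM×1, tAm×1, taM×1, tam×1
TTAamm×TtAaMm grid (8·8=64): TTAAMm=4 TTAAmm=4 TTAaMm=8 TTAamm=8 TTaaMm=4 TTaamm=4 TtAAMm=4 TtAAmm=4 TtAaMm=8 TtAamm=8 TtaaMm=4 Ttaamm=4
TTaamm hits 4/64; gcd=4; 4÷4/64÷4 = 1/16

P(TTaamm) = 1/16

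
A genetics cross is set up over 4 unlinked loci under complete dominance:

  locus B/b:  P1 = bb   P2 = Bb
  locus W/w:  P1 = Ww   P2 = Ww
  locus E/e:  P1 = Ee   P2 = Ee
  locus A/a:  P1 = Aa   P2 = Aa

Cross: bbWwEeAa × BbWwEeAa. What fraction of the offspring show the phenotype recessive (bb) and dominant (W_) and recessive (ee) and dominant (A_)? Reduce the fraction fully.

P(bb W_ ee A_) = 9/128

bbWwEeAa gametes: bWEA×2, bWEa×2, bWeA×2, bWea×2, bwEA×2, bwEa×2, bweA×2, bwea×2
BbWwEeAa gametes: BWEA×1, BWEa×1, BWeA×1, BWea×1, BwEA×1, BwEa×1, BweA×1, Bwea×1, bWEA×1, bWEa×1, bWeA×1, bWea×1, bwEA×1, bwEa×1, bweA×1, bwea×1
bbWwEeAa×BbWwEeAa grid (16·16=256): BbWWEEAA=2 BbWWEEAa=4 BbWWEEaa=2 BbWWEeAA=4 BbWWEeAa=8 BbWWEeaa=4 BbWWeeAA=2 BbWWeeAa=4 BbWWeeaa=2 BbWwEEAA=4 BbWwEEAa=8 BbWwEEaa=4 BbWwEeAA=8 BbWwEeAa=16 BbWwEeaa=8 BbWweeAA=4 BbWweeAa=8 BbWweeaa=4 BbwwEEAA=2 BbwwEEAa=4 BbwwEEaa=2 BbwwEeAA=4 BbwwEeAa=8 BbwwEeaa=4 BbwweeAA=2 BbwweeAa=4 Bbwweeaa=2 bbWWEEAA=2 bbWWEEAa=4 bbWWEEaa=2 bbWWEeAA=4 bbWWEeAa=8 bbWWEeaa=4 bbWWeeAA=2 bbWWeeAa=4 bbWWeeaa=2 bbWwEEAA=4 bbWwEEAa=8 bbWwEEaa=4 bbWwEeAA=8 bbWwEeAa=16 bbWwEeaa=8 bbWweeAA=4 bbWweeAa=8 bbWweeaa=4 bbwwEEAA=2 bbwwEEAa=4 bbwwEEaa=2 bbwwEeAA=4 bbwwEeAa=8 bbwwEeaa=4 bbwweeAA=2 bbwweeAa=4 bbwweeaa=2
bb W_ ee A_ hits 18/256; gcd=2; 18÷2/256÷2 = 9/128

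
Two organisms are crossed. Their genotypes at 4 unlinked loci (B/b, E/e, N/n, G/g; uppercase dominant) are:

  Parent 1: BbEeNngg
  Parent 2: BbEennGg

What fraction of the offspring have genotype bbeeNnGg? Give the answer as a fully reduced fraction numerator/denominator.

BbEeNngg gametes: BENg×2, BEng×2, BeNg×2, Beng×2, bENg×2, bEng×2, beNg×2, beng×2
BbEennGg gametes: BEnG×2, BEng×2, BenG×2, Beng×2, bEnG×2, bEng×2, benG×2, beng×2
BbEeNngg×BbEennGg grid (16·16=256): BBEENnGg=4 BBEENngg=4 BBEEnnGg=4 BBEEnngg=4 BBEeNnGg=8 BBEeNngg=8 BBEennGg=8 BBEenngg=8 BBeeNnGg=4 BBeeNngg=4 BBeennGg=4 BBeenngg=4 BbEENnGg=8 BbEENngg=8 BbEEnnGg=8 BbEEnngg=8 BbEeNnGg=16 BbEeNngg=16 BbEennGg=16 BbEenngg=16 BbeeNnGg=8 BbeeNngg=8 BbeennGg=8 Bbeenngg=8 bbEENnGg=4 bbEENngg=4 bbEEnnGg=4 bbEEnngg=4 bbEeNnGg=8 bbEeNngg=8 bbEennGg=8 bbEenngg=8 bbeeNnGg=4 bbeeNngg=4 bbeennGg=4 bbeenngg=4
bbeeNnGg hits 4/256; gcd=4; 4÷4/256÷4 = 1/64

P(bbeeNnGg) = 1/64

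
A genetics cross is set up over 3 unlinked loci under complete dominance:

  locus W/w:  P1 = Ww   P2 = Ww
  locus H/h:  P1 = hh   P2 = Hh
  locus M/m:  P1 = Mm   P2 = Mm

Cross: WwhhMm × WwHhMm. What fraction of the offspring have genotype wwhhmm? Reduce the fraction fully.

P(wwhhmm) = 1/32

WwhhMm gametes: WhM×2, Whm×2, whM×2, whm×2
WwHhMm gametes: WHM×1, WHm×1, WhM×1, Whm×1, wHM×1, wHm×1, whM×1, whm×1
WwhhMm×WwHhMm grid (8·8=64): WWHhMM=2 WWHhMm=4 WWHhmm=2 WWhhMM=2 WWhhMm=4 WWhhmm=2 WwHhMM=4 WwHhMm=8 WwHhmm=4 WwhhMM=4 WwhhMm=8 Wwhhmm=4 wwHhMM=2 wwHhMm=4 wwHhmm=2 wwhhMM=2 wwhhMm=4 wwhhmm=2
wwhhmm hits 2/64; gcd=2; 2÷2/64÷2 = 1/32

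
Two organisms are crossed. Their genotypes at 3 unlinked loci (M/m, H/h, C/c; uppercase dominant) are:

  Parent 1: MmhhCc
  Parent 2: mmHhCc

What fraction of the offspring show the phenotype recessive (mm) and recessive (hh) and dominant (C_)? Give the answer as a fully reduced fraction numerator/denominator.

MmhhCc gametes: MhC×2, Mhc×2, mhC×2, mhc×2
mmHhCc gametes: mHC×2, mHc×2, mhC×2, mhc×2
MmhhCc×mmHhCc grid (8·8=64): MmHhCC=4 MmHhCc=8 MmHhcc=4 MmhhCC=4 MmhhCc=8 Mmhhcc=4 mmHhCC=4 mmHhCc=8 mmHhcc=4 mmhhCC=4 mmhhCc=8 mmhhcc=4
mm hh C_ hits 12/64; gcd=4; 12÷4/64÷4 = 3/16

P(mm hh C_) = 3/16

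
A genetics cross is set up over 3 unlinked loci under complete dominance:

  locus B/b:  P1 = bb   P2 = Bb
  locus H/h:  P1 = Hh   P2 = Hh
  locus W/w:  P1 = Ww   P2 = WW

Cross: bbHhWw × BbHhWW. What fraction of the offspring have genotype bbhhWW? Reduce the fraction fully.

P(bbhhWW) = 1/16

bbHhWw gametes: bHW×2, bHw×2, bhW×2, bhw×2
BbHhWW gametes: BHW×2, BhW×2, bHW×2, bhW×2
bbHhWw×BbHhWW grid (8·8=64): BbHHWW=4 BbHHWw=4 BbHhWW=8 BbHhWw=8 BbhhWW=4 BbhhWw=4 bbHHWW=4 bbHHWw=4 bbHhWW=8 bbHhWw=8 bbhhWW=4 bbhhWw=4
bbhhWW hits 4/64; gcd=4; 4÷4/64÷4 = 1/16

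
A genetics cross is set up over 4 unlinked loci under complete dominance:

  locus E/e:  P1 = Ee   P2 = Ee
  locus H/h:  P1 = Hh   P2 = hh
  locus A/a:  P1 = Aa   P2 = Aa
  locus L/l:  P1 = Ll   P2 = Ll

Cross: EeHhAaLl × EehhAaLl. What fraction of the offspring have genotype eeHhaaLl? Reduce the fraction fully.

EeHhAaLl gametes: EHAL×1, EHAl×1, EHaL×1, EHal×1, EhAL×1, EhAl×1, EhaL×1, Ehal×1, eHAL×1, eHAl×1, eHaL×1, eHal×1, ehAL×1, ehAl×1, ehaL×1, ehal×1
EehhAaLl gametes: EhAL×2, EhAl×2, EhaL×2, Ehal×2, ehAL×2, ehAl×2, ehaL×2, ehal×2
EeHhAaLl×EehhAaLl grid (16·16=256): EEHhAALL=2 EEHhAALl=4 EEHhAAll=2 EEHhAaLL=4 EEHhAaLl=8 EEHhAall=4 EEHhaaLL=2 EEHhaaLl=4 EEHhaall=2 EEhhAALL=2 EEhhAALl=4 EEhhAAll=2 EEhhAaLL=4 EEhhAaLl=8 EEhhAall=4 EEhhaaLL=2 EEhhaaLl=4 EEhhaall=2 EeHhAALL=4 EeHhAALl=8 EeHhAAll=4 EeHhAaLL=8 EeHhAaLl=16 EeHhAall=8 EeHhaaLL=4 EeHhaaLl=8 EeHhaall=4 EehhAALL=4 EehhAALl=8 EehhAAll=4 EehhAaLL=8 EehhAaLl=16 EehhAall=8 EehhaaLL=4 EehhaaLl=8 Eehhaall=4 eeHhAALL=2 eeHhAALl=4 eeHhAAll=2 eeHhAaLL=4 eeHhAaLl=8 eeHhAall=4 eeHhaaLL=2 eeHhaaLl=4 eeHhaall=2 eehhAALL=2 eehhAALl=4 eehhAAll=2 eehhAaLL=4 eehhAaLl=8 eehhAall=4 eehhaaLL=2 eehhaaLl=4 eehhaall=2
eeHhaaLl hits 4/256; gcd=4; 4÷4/256÷4 = 1/64

P(eeHhaaLl) = 1/64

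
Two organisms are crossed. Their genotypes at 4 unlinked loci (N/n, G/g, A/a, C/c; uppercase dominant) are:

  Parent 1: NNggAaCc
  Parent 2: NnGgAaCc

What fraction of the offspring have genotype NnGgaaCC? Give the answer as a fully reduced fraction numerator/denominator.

P(NnGgaaCC) = 1/64

NNggAaCc gametes: NgAC×4, NgAc×4, NgaC×4, Ngac×4
NnGgAaCc gametes: NGAC×1, NGAc×1, NGaC×1, NGac×1, NgAC×1, NgAc×1, NgaC×1, Ngac×1, nGAC×1, nGAc×1, nGaC×1, nGac×1, ngAC×1, ngAc×1, ngaC×1, ngac×1
NNggAaCc×NnGgAaCc grid (16·16=256): NNGgAACC=4 NNGgAACc=8 NNGgAAcc=4 NNGgAaCC=8 NNGgAaCc=16 NNGgAacc=8 NNGgaaCC=4 NNGgaaCc=8 NNGgaacc=4 NNggAACC=4 NNggAACc=8 NNggAAcc=4 NNggAaCC=8 NNggAaCc=16 NNggAacc=8 NNggaaCC=4 NNggaaCc=8 NNggaacc=4 NnGgAACC=4 NnGgAACc=8 NnGgAAcc=4 NnGgAaCC=8 NnGgAaCc=16 NnGgAacc=8 NnGgaaCC=4 NnGgaaCc=8 NnGgaacc=4 NnggAACC=4 NnggAACc=8 NnggAAcc=4 NnggAaCC=8 NnggAaCc=16 NnggAacc=8 NnggaaCC=4 NnggaaCc=8 Nnggaacc=4
NnGgaaCC hits 4/256; gcd=4; 4÷4/256÷4 = 1/64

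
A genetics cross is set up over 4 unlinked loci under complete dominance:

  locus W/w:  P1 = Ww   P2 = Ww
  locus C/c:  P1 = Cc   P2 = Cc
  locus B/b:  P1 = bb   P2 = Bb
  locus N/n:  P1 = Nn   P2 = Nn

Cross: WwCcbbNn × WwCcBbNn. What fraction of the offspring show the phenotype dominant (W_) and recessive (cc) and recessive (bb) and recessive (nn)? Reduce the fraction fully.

WwCcbbNn gametes: WCbN×2, WCbn×2, WcbN×2, Wcbn×2, wCbN×2, wCbn×2, wcbN×2, wcbn×2
WwCcBbNn gametes: WCBN×1, WCBn×1, WCbN×1, WCbn×1, WcBN×1, WcBn×1, WcbN×1, Wcbn×1, wCBN×1, wCBn×1, wCbN×1, wCbn×1, wcBN×1, wcBn×1, wcbN×1, wcbn×1
WwCcbbNn×WwCcBbNn grid (16·16=256): WWCCBbNN=2 WWCCBbNn=4 WWCCBbnn=2 WWCCbbNN=2 WWCCbbNn=4 WWCCbbnn=2 WWCcBbNN=4 WWCcBbNn=8 WWCcBbnn=4 WWCcbbNN=4 WWCcbbNn=8 WWCcbbnn=4 WWccBbNN=2 WWccBbNn=4 WWccBbnn=2 WWccbbNN=2 WWccbbNn=4 WWccbbnn=2 WwCCBbNN=4 WwCCBbNn=8 WwCCBbnn=4 WwCCbbNN=4 WwCCbbNn=8 WwCCbbnn=4 WwCcBbNN=8 WwCcBbNn=16 WwCcBbnn=8 WwCcbbNN=8 WwCcbbNn=16 WwCcbbnn=8 WwccBbNN=4 WwccBbNn=8 WwccBbnn=4 WwccbbNN=4 WwccbbNn=8 Wwccbbnn=4 wwCCBbNN=2 wwCCBbNn=4 wwCCBbnn=2 wwCCbbNN=2 wwCCbbNn=4 wwCCbbnn=2 wwCcBbNN=4 wwCcBbNn=8 wwCcBbnn=4 wwCcbbNN=4 wwCcbbNn=8 wwCcbbnn=4 wwccBbNN=2 wwccBbNn=4 wwccBbnn=2 wwccbbNN=2 wwccbbNn=4 wwccbbnn=2
W_ cc bb nn hits 6/256; gcd=2; 6÷2/256÷2 = 3/128

P(W_ cc bb nn) = 3/128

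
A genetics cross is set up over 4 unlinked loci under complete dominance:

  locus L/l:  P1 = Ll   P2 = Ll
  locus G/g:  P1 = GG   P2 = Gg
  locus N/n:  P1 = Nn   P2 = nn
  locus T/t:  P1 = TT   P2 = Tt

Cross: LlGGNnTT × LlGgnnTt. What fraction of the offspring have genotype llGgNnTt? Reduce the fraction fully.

P(llGgNnTt) = 1/32

LlGGNnTT gametes: LGNT×4, LGnT×4, lGNT×4, lGnT×4
LlGgnnTt gametes: LGnT×2, LGnt×2, LgnT×2, Lgnt×2, lGnT×2, lGnt×2, lgnT×2, lgnt×2
LlGGNnTT×LlGgnnTt grid (16·16=256): LLGGNnTT=8 LLGGNnTt=8 LLGGnnTT=8 LLGGnnTt=8 LLGgNnTT=8 LLGgNnTt=8 LLGgnnTT=8 LLGgnnTt=8 LlGGNnTT=16 LlGGNnTt=16 LlGGnnTT=16 LlGGnnTt=16 LlGgNnTT=16 LlGgNnTt=16 LlGgnnTT=16 LlGgnnTt=16 llGGNnTT=8 llGGNnTt=8 llGGnnTT=8 llGGnnTt=8 llGgNnTT=8 llGgNnTt=8 llGgnnTT=8 llGgnnTt=8
llGgNnTt hits 8/256; gcd=8; 8÷8/256÷8 = 1/32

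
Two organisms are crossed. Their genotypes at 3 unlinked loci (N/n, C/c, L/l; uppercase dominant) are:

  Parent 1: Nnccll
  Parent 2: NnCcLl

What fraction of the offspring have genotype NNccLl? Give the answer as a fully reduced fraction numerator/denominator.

Nnccll gametes: Ncl×4, ncl×4
NnCcLl gametes: NCL×1, NCl×1, NcL×1, Ncl×1, nCL×1, nCl×1, ncL×1, ncl×1
Nnccll×NnCcLl grid (8·8=64): NNCcLl=4 NNCcll=4 NNccLl=4 NNccll=4 NnCcLl=8 NnCcll=8 NnccLl=8 Nnccll=8 nnCcLl=4 nnCcll=4 nnccLl=4 nnccll=4
NNccLl hits 4/64; gcd=4; 4÷4/64÷4 = 1/16

P(NNccLl) = 1/16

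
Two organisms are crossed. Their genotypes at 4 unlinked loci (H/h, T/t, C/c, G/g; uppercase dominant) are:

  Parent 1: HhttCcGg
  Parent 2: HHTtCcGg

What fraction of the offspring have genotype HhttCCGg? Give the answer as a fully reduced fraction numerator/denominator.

P(HhttCCGg) = 1/32

HhttCcGg gametes: HtCG×2, HtCg×2, HtcG×2, Htcg×2, htCG×2, htCg×2, htcG×2, htcg×2
HHTtCcGg gametes: HTCG×2, HTCg×2, HTcG×2, HTcg×2, HtCG×2, HtCg×2, HtcG×2, Htcg×2
HhttCcGg×HHTtCcGg grid (16·16=256): HHTtCCGG=4 HHTtCCGg=8 HHTtCCgg=4 HHTtCcGG=8 HHTtCcGg=16 HHTtCcgg=8 HHTtccGG=4 HHTtccGg=8 HHTtccgg=4 HHttCCGG=4 HHttCCGg=8 HHttCCgg=4 HHttCcGG=8 HHttCcGg=16 HHttCcgg=8 HHttccGG=4 HHttccGg=8 HHttccgg=4 HhTtCCGG=4 HhTtCCGg=8 HhTtCCgg=4 HhTtCcGG=8 HhTtCcGg=16 HhTtCcgg=8 HhTtccGG=4 HhTtccGg=8 HhTtccgg=4 HhttCCGG=4 HhttCCGg=8 HhttCCgg=4 HhttCcGG=8 HhttCcGg=16 HhttCcgg=8 HhttccGG=4 HhttccGg=8 Hhttccgg=4
HhttCCGg hits 8/256; gcd=8; 8÷8/256÷8 = 1/32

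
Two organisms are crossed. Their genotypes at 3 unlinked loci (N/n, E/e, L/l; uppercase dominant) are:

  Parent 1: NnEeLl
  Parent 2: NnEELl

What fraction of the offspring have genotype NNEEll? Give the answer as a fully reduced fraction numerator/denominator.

P(NNEEll) = 1/32

NnEeLl gametes: NEL×1, NEl×1, NeL×1, Nel×1, nEL×1, nEl×1, neL×1, nel×1
NnEELl gametes: NEL×2, NEl×2, nEL×2, nEl×2
NnEeLl×NnEELl grid (8·8=64): NNEELL=2 NNEELl=4 NNEEll=2 NNEeLL=2 NNEeLl=4 NNEell=2 NnEELL=4 NnEELl=8 NnEEll=4 NnEeLL=4 NnEeLl=8 NnEell=4 nnEELL=2 nnEELl=4 nnEEll=2 nnEeLL=2 nnEeLl=4 nnEell=2
NNEEll hits 2/64; gcd=2; 2÷2/64÷2 = 1/32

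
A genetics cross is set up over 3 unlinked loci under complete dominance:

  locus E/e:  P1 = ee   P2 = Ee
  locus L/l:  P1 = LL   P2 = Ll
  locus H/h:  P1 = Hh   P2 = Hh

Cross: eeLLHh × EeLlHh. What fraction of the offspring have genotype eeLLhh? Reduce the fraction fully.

P(eeLLhh) = 1/16

eeLLHh gametes: eLH×4, eLh×4
EeLlHh gametes: ELH×1, ELh×1, ElH×1, Elh×1, eLH×1, eLh×1, elH×1, elh×1
eeLLHh×EeLlHh grid (8·8=64): EeLLHH=4 EeLLHh=8 EeLLhh=4 EeLlHH=4 EeLlHh=8 EeLlhh=4 eeLLHH=4 eeLLHh=8 eeLLhh=4 eeLlHH=4 eeLlHh=8 eeLlhh=4
eeLLhh hits 4/64; gcd=4; 4÷4/64÷4 = 1/16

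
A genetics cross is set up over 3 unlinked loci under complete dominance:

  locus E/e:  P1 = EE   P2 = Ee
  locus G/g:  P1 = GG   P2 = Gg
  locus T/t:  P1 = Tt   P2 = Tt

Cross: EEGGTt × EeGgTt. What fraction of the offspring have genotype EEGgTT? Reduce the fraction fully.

P(EEGgTT) = 1/16

EEGGTt gametes: EGT×4, EGt×4
EeGgTt gametes: EGT×1, EGt×1, EgT×1, Egt×1, eGT×1, eGt×1, egT×1, egt×1
EEGGTt×EeGgTt grid (8·8=64): EEGGTT=4 EEGGTt=8 EEGGtt=4 EEGgTT=4 EEGgTt=8 EEGgtt=4 EeGGTT=4 EeGGTt=8 EeGGtt=4 EeGgTT=4 EeGgTt=8 EeGgtt=4
EEGgTT hits 4/64; gcd=4; 4÷4/64÷4 = 1/16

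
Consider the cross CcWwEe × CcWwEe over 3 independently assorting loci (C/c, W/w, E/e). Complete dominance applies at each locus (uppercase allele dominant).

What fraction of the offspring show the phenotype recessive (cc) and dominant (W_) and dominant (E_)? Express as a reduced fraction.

P(cc W_ E_) = 9/64

CcWwEe gametes: CWE×1, CWe×1, CwE×1, Cwe×1, cWE×1, cWe×1, cwE×1, cwe×1
CcWwEe gametes: CWE×1, CWe×1, CwE×1, Cwe×1, cWE×1, cWe×1, cwE×1, cwe×1
CcWwEe×CcWwEe grid (8·8=64): CCWWEE=1 CCWWEe=2 CCWWee=1 CCWwEE=2 CCWwEe=4 CCWwee=2 CCwwEE=1 CCwwEe=2 CCwwee=1 CcWWEE=2 CcWWEe=4 CcWWee=2 CcWwEE=4 CcWwEe=8 CcWwee=4 CcwwEE=2 CcwwEe=4 Ccwwee=2 ccWWEE=1 ccWWEe=2 ccWWee=1 ccWwEE=2 ccWwEe=4 ccWwee=2 ccwwEE=1 ccwwEe=2 ccwwee=1
cc W_ E_ hits 9/64; gcd=1; 9÷1/64÷1 = 9/64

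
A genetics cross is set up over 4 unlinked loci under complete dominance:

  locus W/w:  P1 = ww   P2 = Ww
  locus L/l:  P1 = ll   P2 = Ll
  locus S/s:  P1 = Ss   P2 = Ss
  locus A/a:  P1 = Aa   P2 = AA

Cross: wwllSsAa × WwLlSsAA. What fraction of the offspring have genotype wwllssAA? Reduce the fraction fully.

P(wwllssAA) = 1/32

wwllSsAa gametes: wlSA×4, wlSa×4, wlsA×4, wlsa×4
WwLlSsAA gametes: WLSA×2, WLsA×2, WlSA×2, WlsA×2, wLSA×2, wLsA×2, wlSA×2, wlsA×2
wwllSsAa×WwLlSsAA grid (16·16=256): WwLlSSAA=8 WwLlSSAa=8 WwLlSsAA=16 WwLlSsAa=16 WwLlssAA=8 WwLlssAa=8 WwllSSAA=8 WwllSSAa=8 WwllSsAA=16 WwllSsAa=16 WwllssAA=8 WwllssAa=8 wwLlSSAA=8 wwLlSSAa=8 wwLlSsAA=16 wwLlSsAa=16 wwLlssAA=8 wwLlssAa=8 wwllSSAA=8 wwllSSAa=8 wwllSsAA=16 wwllSsAa=16 wwllssAA=8 wwllssAa=8
wwllssAA hits 8/256; gcd=8; 8÷8/256÷8 = 1/32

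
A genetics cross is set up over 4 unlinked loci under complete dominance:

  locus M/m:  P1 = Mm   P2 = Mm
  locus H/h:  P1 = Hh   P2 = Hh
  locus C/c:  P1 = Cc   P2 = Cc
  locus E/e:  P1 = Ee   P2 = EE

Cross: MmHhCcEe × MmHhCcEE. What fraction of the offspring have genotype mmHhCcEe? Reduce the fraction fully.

MmHhCcEe gametes: MHCE×1, MHCe×1, MHcE×1, MHce×1, MhCE×1, MhCe×1, MhcE×1, Mhce×1, mHCE×1, mHCe×1, mHcE×1, mHce×1, mhCE×1, mhCe×1, mhcE×1, mhce×1
MmHhCcEE gametes: MHCE×2, MHcE×2, MhCE×2, MhcE×2, mHCE×2, mHcE×2, mhCE×2, mhcE×2
MmHhCcEe×MmHhCcEE grid (16·16=256): MMHHCCEE=2 MMHHCCEe=2 MMHHCcEE=4 MMHHCcEe=4 MMHHccEE=2 MMHHccEe=2 MMHhCCEE=4 MMHhCCEe=4 MMHhCcEE=8 MMHhCcEe=8 MMHhccEE=4 MMHhccEe=4 MMhhCCEE=2 MMhhCCEe=2 MMhhCcEE=4 MMhhCcEe=4 MMhhccEE=2 MMhhccEe=2 MmHHCCEE=4 MmHHCCEe=4 MmHHCcEE=8 MmHHCcEe=8 MmHHccEE=4 MmHHccEe=4 MmHhCCEE=8 MmHhCCEe=8 MmHhCcEE=16 MmHhCcEe=16 MmHhccEE=8 MmHhccEe=8 MmhhCCEE=4 MmhhCCEe=4 MmhhCcEE=8 MmhhCcEe=8 MmhhccEE=4 MmhhccEe=4 mmHHCCEE=2 mmHHCCEe=2 mmHHCcEE=4 mmHHCcEe=4 mmHHccEE=2 mmHHccEe=2 mmHhCCEE=4 mmHhCCEe=4 mmHhCcEE=8 mmHhCcEe=8 mmHhccEE=4 mmHhccEe=4 mmhhCCEE=2 mmhhCCEe=2 mmhhCcEE=4 mmhhCcEe=4 mmhhccEE=2 mmhhccEe=2
mmHhCcEe hits 8/256; gcd=8; 8÷8/256÷8 = 1/32

P(mmHhCcEe) = 1/32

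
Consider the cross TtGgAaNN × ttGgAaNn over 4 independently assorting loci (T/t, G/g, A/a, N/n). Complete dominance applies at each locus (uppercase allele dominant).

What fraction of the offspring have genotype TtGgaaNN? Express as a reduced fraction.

P(TtGgaaNN) = 1/32

TtGgAaNN gametes: TGAN×2, TGaN×2, TgAN×2, TgaN×2, tGAN×2, tGaN×2, tgAN×2, tgaN×2
ttGgAaNn gametes: tGAN×2, tGAn×2, tGaN×2, tGan×2, tgAN×2, tgAn×2, tgaN×2, tgan×2
TtGgAaNN×ttGgAaNn grid (16·16=256): TtGGAANN=4 TtGGAANn=4 TtGGAaNN=8 TtGGAaNn=8 TtGGaaNN=4 TtGGaaNn=4 TtGgAANN=8 TtGgAANn=8 TtGgAaNN=16 TtGgAaNn=16 TtGgaaNN=8 TtGgaaNn=8 TtggAANN=4 TtggAANn=4 TtggAaNN=8 TtggAaNn=8 TtggaaNN=4 TtggaaNn=4 ttGGAANN=4 ttGGAANn=4 ttGGAaNN=8 ttGGAaNn=8 ttGGaaNN=4 ttGGaaNn=4 ttGgAANN=8 ttGgAANn=8 ttGgAaNN=16 ttGgAaNn=16 ttGgaaNN=8 ttGgaaNn=8 ttggAANN=4 ttggAANn=4 ttggAaNN=8 ttggAaNn=8 ttggaaNN=4 ttggaaNn=4
TtGgaaNN hits 8/256; gcd=8; 8÷8/256÷8 = 1/32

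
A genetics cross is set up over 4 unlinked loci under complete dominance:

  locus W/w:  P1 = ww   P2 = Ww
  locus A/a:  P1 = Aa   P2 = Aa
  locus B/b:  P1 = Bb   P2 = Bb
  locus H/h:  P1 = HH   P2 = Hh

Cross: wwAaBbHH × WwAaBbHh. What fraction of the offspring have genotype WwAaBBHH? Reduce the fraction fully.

wwAaBbHH gametes: wABH×4, wAbH×4, waBH×4, wabH×4
WwAaBbHh gametes: WABH×1, WABh×1, WAbH×1, WAbh×1, WaBH×1, WaBh×1, WabH×1, Wabh×1, wABH×1, wABh×1, wAbH×1, wAbh×1, waBH×1, waBh×1, wabH×1, wabh×1
wwAaBbHH×WwAaBbHh grid (16·16=256): WwAABBHH=4 WwAABBHh=4 WwAABbHH=8 WwAABbHh=8 WwAAbbHH=4 WwAAbbHh=4 WwAaBBHH=8 WwAaBBHh=8 WwAaBbHH=16 WwAaBbHh=16 WwAabbHH=8 WwAabbHh=8 WwaaBBHH=4 WwaaBBHh=4 WwaaBbHH=8 WwaaBbHh=8 WwaabbHH=4 WwaabbHh=4 wwAABBHH=4 wwAABBHh=4 wwAABbHH=8 wwAABbHh=8 wwAAbbHH=4 wwAAbbHh=4 wwAaBBHH=8 wwAaBBHh=8 wwAaBbHH=16 wwAaBbHh=16 wwAabbHH=8 wwAabbHh=8 wwaaBBHH=4 wwaaBBHh=4 wwaaBbHH=8 wwaaBbHh=8 wwaabbHH=4 wwaabbHh=4
WwAaBBHH hits 8/256; gcd=8; 8÷8/256÷8 = 1/32

P(WwAaBBHH) = 1/32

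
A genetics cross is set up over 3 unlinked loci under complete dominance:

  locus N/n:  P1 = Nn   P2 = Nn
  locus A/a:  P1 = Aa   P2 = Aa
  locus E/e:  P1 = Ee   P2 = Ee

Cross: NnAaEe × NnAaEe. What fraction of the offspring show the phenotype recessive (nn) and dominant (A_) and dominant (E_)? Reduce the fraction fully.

P(nn A_ E_) = 9/64

NnAaEe gametes: NAE×1, NAe×1, NaE×1, Nae×1, nAE×1, nAe×1, naE×1, nae×1
NnAaEe gametes: NAE×1, NAe×1, NaE×1, Nae×1, nAE×1, nAe×1, naE×1, nae×1
NnAaEe×NnAaEe grid (8·8=64): NNAAEE=1 NNAAEe=2 NNAAee=1 NNAaEE=2 NNAaEe=4 NNAaee=2 NNaaEE=1 NNaaEe=2 NNaaee=1 NnAAEE=2 NnAAEe=4 NnAAee=2 NnAaEE=4 NnAaEe=8 NnAaee=4 NnaaEE=2 NnaaEe=4 Nnaaee=2 nnAAEE=1 nnAAEe=2 nnAAee=1 nnAaEE=2 nnAaEe=4 nnAaee=2 nnaaEE=1 nnaaEe=2 nnaaee=1
nn A_ E_ hits 9/64; gcd=1; 9÷1/64÷1 = 9/64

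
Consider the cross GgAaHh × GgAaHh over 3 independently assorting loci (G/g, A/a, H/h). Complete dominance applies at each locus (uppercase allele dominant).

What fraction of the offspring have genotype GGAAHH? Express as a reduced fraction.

GgAaHh gametes: GAH×1, GAh×1, GaH×1, Gah×1, gAH×1, gAh×1, gaH×1, gah×1
GgAaHh gametes: GAH×1, GAh×1, GaH×1, Gah×1, gAH×1, gAh×1, gaH×1, gah×1
GgAaHh×GgAaHh grid (8·8=64): GGAAHH=1 GGAAHh=2 GGAAhh=1 GGAaHH=2 GGAaHh=4 GGAahh=2 GGaaHH=1 GGaaHh=2 GGaahh=1 GgAAHH=2 GgAAHh=4 GgAAhh=2 GgAaHH=4 GgAaHh=8 GgAahh=4 GgaaHH=2 GgaaHh=4 Ggaahh=2 ggAAHH=1 ggAAHh=2 ggAAhh=1 ggAaHH=2 ggAaHh=4 ggAahh=2 ggaaHH=1 ggaaHh=2 ggaahh=1
GGAAHH hits 1/64; gcd=1; 1÷1/64÷1 = 1/64

P(GGAAHH) = 1/64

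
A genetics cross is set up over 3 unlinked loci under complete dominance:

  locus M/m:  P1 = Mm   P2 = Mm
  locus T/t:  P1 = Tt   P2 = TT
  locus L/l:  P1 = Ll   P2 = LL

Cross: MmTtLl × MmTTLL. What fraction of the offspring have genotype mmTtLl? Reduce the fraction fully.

MmTtLl gametes: MTL×1, MTl×1, MtL×1, Mtl×1, mTL×1, mTl×1, mtL×1, mtl×1
MmTTLL gametes: MTL×4, mTL×4
MmTtLl×MmTTLL grid (8·8=64): MMTTLL=4 MMTTLl=4 MMTtLL=4 MMTtLl=4 MmTTLL=8 MmTTLl=8 MmTtLL=8 MmTtLl=8 mmTTLL=4 mmTTLl=4 mmTtLL=4 mmTtLl=4
mmTtLl hits 4/64; gcd=4; 4÷4/64÷4 = 1/16

P(mmTtLl) = 1/16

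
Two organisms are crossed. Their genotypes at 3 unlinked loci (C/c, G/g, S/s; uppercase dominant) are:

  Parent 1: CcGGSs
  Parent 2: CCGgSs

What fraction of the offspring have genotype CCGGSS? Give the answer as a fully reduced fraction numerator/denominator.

P(CCGGSS) = 1/16

CcGGSs gametes: CGS×2, CGs×2, cGS×2, cGs×2
CCGgSs gametes: CGS×2, CGs×2, CgS×2, Cgs×2
CcGGSs×CCGgSs grid (8·8=64): CCGGSS=4 CCGGSs=8 CCGGss=4 CCGgSS=4 CCGgSs=8 CCGgss=4 CcGGSS=4 CcGGSs=8 CcGGss=4 CcGgSS=4 CcGgSs=8 CcGgss=4
CCGGSS hits 4/64; gcd=4; 4÷4/64÷4 = 1/16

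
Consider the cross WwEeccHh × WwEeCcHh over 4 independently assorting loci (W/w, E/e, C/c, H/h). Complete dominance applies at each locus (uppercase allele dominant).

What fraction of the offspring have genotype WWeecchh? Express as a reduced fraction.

WwEeccHh gametes: WEcH×2, WEch×2, WecH×2, Wech×2, wEcH×2, wEch×2, wecH×2, wech×2
WwEeCcHh gametes: WECH×1, WECh×1, WEcH×1, WEch×1, WeCH×1, WeCh×1, WecH×1, Wech×1, wECH×1, wECh×1, wEcH×1, wEch×1, weCH×1, weCh×1, wecH×1, wech×1
WwEeccHh×WwEeCcHh grid (16·16=256): WWEECcHH=2 WWEECcHh=4 WWEECchh=2 WWEEccHH=2 WWEEccHh=4 WWEEcchh=2 WWEeCcHH=4 WWEeCcHh=8 WWEeCchh=4 WWEeccHH=4 WWEeccHh=8 WWEecchh=4 WWeeCcHH=2 WWeeCcHh=4 WWeeCchh=2 WWeeccHH=2 WWeeccHh=4 WWeecchh=2 WwEECcHH=4 WwEECcHh=8 WwEECchh=4 WwEEccHH=4 WwEEccHh=8 WwEEcchh=4 WwEeCcHH=8 WwEeCcHh=16 WwEeCchh=8 WwEeccHH=8 WwEeccHh=16 WwEecchh=8 WweeCcHH=4 WweeCcHh=8 WweeCchh=4 WweeccHH=4 WweeccHh=8 Wweecchh=4 wwEECcHH=2 wwEECcHh=4 wwEECchh=2 wwEEccHH=2 wwEEccHh=4 wwEEcchh=2 wwEeCcHH=4 wwEeCcHh=8 wwEeCchh=4 wwEeccHH=4 wwEeccHh=8 wwEecchh=4 wweeCcHH=2 wweeCcHh=4 wweeCchh=2 wweeccHH=2 wweeccHh=4 wweecchh=2
WWeecchh hits 2/256; gcd=2; 2÷2/256÷2 = 1/128

P(WWeecchh) = 1/128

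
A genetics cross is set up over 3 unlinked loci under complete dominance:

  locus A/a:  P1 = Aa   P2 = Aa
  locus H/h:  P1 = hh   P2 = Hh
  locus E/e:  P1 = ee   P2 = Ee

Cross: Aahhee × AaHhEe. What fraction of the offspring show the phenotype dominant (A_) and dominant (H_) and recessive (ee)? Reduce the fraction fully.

Aahhee gametes: Ahe×4, ahe×4
AaHhEe gametes: AHE×1, AHe×1, AhE×1, Ahe×1, aHE×1, aHe×1, ahE×1, ahe×1
Aahhee×AaHhEe grid (8·8=64): AAHhEe=4 AAHhee=4 AAhhEe=4 AAhhee=4 AaHhEe=8 AaHhee=8 AahhEe=8 Aahhee=8 aaHhEe=4 aaHhee=4 aahhEe=4 aahhee=4
A_ H_ ee hits 12/64; gcd=4; 12÷4/64÷4 = 3/16

P(A_ H_ ee) = 3/16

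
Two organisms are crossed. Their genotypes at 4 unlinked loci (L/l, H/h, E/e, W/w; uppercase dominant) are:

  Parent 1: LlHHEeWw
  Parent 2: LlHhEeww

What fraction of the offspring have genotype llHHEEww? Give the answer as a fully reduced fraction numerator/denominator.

P(llHHEEww) = 1/64

LlHHEeWw gametes: LHEW×2, LHEw×2, LHeW×2, LHew×2, lHEW×2, lHEw×2, lHeW×2, lHew×2
LlHhEeww gametes: LHEw×2, LHew×2, LhEw×2, Lhew×2, lHEw×2, lHew×2, lhEw×2, lhew×2
LlHHEeWw×LlHhEeww grid (16·16=256): LLHHEEWw=4 LLHHEEww=4 LLHHEeWw=8 LLHHEeww=8 LLHHeeWw=4 LLHHeeww=4 LLHhEEWw=4 LLHhEEww=4 LLHhEeWw=8 LLHhEeww=8 LLHheeWw=4 LLHheeww=4 LlHHEEWw=8 LlHHEEww=8 LlHHEeWw=16 LlHHEeww=16 LlHHeeWw=8 LlHHeeww=8 LlHhEEWw=8 LlHhEEww=8 LlHhEeWw=16 LlHhEeww=16 LlHheeWw=8 LlHheeww=8 llHHEEWw=4 llHHEEww=4 llHHEeWw=8 llHHEeww=8 llHHeeWw=4 llHHeeww=4 llHhEEWw=4 llHhEEww=4 llHhEeWw=8 llHhEeww=8 llHheeWw=4 llHheeww=4
llHHEEww hits 4/256; gcd=4; 4÷4/256÷4 = 1/64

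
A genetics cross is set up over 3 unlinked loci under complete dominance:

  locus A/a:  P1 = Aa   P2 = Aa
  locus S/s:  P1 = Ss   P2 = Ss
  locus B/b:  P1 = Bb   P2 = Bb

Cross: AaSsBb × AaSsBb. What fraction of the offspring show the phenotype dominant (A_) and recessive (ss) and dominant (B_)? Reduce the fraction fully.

P(A_ ss B_) = 9/64

AaSsBb gametes: ASB×1, ASb×1, AsB×1, Asb×1, aSB×1, aSb×1, asB×1, asb×1
AaSsBb gametes: ASB×1, ASb×1, AsB×1, Asb×1, aSB×1, aSb×1, asB×1, asb×1
AaSsBb×AaSsBb grid (8·8=64): AASSBB=1 AASSBb=2 AASSbb=1 AASsBB=2 AASsBb=4 AASsbb=2 AAssBB=1 AAssBb=2 AAssbb=1 AaSSBB=2 AaSSBb=4 AaSSbb=2 AaSsBB=4 AaSsBb=8 AaSsbb=4 AassBB=2 AassBb=4 Aassbb=2 aaSSBB=1 aaSSBb=2 aaSSbb=1 aaSsBB=2 aaSsBb=4 aaSsbb=2 aassBB=1 aassBb=2 aassbb=1
A_ ss B_ hits 9/64; gcd=1; 9÷1/64÷1 = 9/64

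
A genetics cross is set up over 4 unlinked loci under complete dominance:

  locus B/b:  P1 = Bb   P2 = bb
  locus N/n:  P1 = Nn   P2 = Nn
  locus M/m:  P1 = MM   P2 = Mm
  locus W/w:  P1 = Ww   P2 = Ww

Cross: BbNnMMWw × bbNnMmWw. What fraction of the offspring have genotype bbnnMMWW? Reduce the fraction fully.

P(bbnnMMWW) = 1/64

BbNnMMWw gametes: BNMW×2, BNMw×2, BnMW×2, BnMw×2, bNMW×2, bNMw×2, bnMW×2, bnMw×2
bbNnMmWw gametes: bNMW×2, bNMw×2, bNmW×2, bNmw×2, bnMW×2, bnMw×2, bnmW×2, bnmw×2
BbNnMMWw×bbNnMmWw grid (16·16=256): BbNNMMWW=4 BbNNMMWw=8 BbNNMMww=4 BbNNMmWW=4 BbNNMmWw=8 BbNNMmww=4 BbNnMMWW=8 BbNnMMWw=16 BbNnMMww=8 BbNnMmWW=8 BbNnMmWw=16 BbNnMmww=8 BbnnMMWW=4 BbnnMMWw=8 BbnnMMww=4 BbnnMmWW=4 BbnnMmWw=8 BbnnMmww=4 bbNNMMWW=4 bbNNMMWw=8 bbNNMMww=4 bbNNMmWW=4 bbNNMmWw=8 bbNNMmww=4 bbNnMMWW=8 bbNnMMWw=16 bbNnMMww=8 bbNnMmWW=8 bbNnMmWw=16 bbNnMmww=8 bbnnMMWW=4 bbnnMMWw=8 bbnnMMww=4 bbnnMmWW=4 bbnnMmWw=8 bbnnMmww=4
bbnnMMWW hits 4/256; gcd=4; 4÷4/256÷4 = 1/64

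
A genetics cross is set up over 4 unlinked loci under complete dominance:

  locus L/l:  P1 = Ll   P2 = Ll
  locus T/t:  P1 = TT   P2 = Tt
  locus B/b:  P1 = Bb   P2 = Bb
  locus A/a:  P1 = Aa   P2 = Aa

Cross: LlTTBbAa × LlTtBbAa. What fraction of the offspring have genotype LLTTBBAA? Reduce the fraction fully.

P(LLTTBBAA) = 1/128

LlTTBbAa gametes: LTBA×2, LTBa×2, LTbA×2, LTba×2, lTBA×2, lTBa×2, lTbA×2, lTba×2
LlTtBbAa gametes: LTBA×1, LTBa×1, LTbA×1, LTba×1, LtBA×1, LtBa×1, LtbA×1, Ltba×1, lTBA×1, lTBa×1, lTbA×1, lTba×1, ltBA×1, ltBa×1, ltbA×1, ltba×1
LlTTBbAa×LlTtBbAa grid (16·16=256): LLTTBBAA=2 LLTTBBAa=4 LLTTBBaa=2 LLTTBbAA=4 LLTTBbAa=8 LLTTBbaa=4 LLTTbbAA=2 LLTTbbAa=4 LLTTbbaa=2 LLTtBBAA=2 LLTtBBAa=4 LLTtBBaa=2 LLTtBbAA=4 LLTtBbAa=8 LLTtBbaa=4 LLTtbbAA=2 LLTtbbAa=4 LLTtbbaa=2 LlTTBBAA=4 LlTTBBAa=8 LlTTBBaa=4 LlTTBbAA=8 LlTTBbAa=16 LlTTBbaa=8 LlTTbbAA=4 LlTTbbAa=8 LlTTbbaa=4 LlTtBBAA=4 LlTtBBAa=8 LlTtBBaa=4 LlTtBbAA=8 LlTtBbAa=16 LlTtBbaa=8 LlTtbbAA=4 LlTtbbAa=8 LlTtbbaa=4 llTTBBAA=2 llTTBBAa=4 llTTBBaa=2 llTTBbAA=4 llTTBbAa=8 llTTBbaa=4 llTTbbAA=2 llTTbbAa=4 llTTbbaa=2 llTtBBAA=2 llTtBBAa=4 llTtBBaa=2 llTtBbAA=4 llTtBbAa=8 llTtBbaa=4 llTtbbAA=2 llTtbbAa=4 llTtbbaa=2
LLTTBBAA hits 2/256; gcd=2; 2÷2/256÷2 = 1/128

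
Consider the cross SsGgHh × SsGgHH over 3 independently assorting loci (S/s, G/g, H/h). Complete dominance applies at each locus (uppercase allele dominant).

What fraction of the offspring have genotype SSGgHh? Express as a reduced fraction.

P(SSGgHh) = 1/16

SsGgHh gametes: SGH×1, SGh×1, SgH×1, Sgh×1, sGH×1, sGh×1, sgH×1, sgh×1
SsGgHH gametes: SGH×2, SgH×2, sGH×2, sgH×2
SsGgHh×SsGgHH grid (8·8=64): SSGGHH=2 SSGGHh=2 SSGgHH=4 SSGgHh=4 SSggHH=2 SSggHh=2 SsGGHH=4 SsGGHh=4 SsGgHH=8 SsGgHh=8 SsggHH=4 SsggHh=4 ssGGHH=2 ssGGHh=2 ssGgHH=4 ssGgHh=4 ssggHH=2 ssggHh=2
SSGgHh hits 4/64; gcd=4; 4÷4/64÷4 = 1/16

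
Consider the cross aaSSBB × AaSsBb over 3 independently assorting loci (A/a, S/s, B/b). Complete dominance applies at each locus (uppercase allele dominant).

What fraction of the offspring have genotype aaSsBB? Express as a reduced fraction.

aaSSBB gametes: aSB×8
AaSsBb gametes: ASB×1, ASb×1, AsB×1, Asb×1, aSB×1, aSb×1, asB×1, asb×1
aaSSBB×AaSsBb grid (8·8=64): AaSSBB=8 AaSSBb=8 AaSsBB=8 AaSsBb=8 aaSSBB=8 aaSSBb=8 aaSsBB=8 aaSsBb=8
aaSsBB hits 8/64; gcd=8; 8÷8/64÷8 = 1/8

P(aaSsBB) = 1/8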